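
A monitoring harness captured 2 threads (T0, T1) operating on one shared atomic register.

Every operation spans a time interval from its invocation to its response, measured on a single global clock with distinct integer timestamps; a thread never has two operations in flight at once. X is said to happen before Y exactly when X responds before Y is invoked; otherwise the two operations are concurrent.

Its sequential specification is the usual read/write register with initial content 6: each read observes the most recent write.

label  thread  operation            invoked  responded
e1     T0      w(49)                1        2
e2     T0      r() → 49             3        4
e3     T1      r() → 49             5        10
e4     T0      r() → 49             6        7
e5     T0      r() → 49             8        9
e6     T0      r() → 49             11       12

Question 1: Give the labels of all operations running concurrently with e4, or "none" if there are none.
Answer: e3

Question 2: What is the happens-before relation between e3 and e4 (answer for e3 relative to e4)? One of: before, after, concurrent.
Answer: concurrent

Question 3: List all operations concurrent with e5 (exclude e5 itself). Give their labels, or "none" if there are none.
Answer: e3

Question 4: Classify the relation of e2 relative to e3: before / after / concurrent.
Answer: before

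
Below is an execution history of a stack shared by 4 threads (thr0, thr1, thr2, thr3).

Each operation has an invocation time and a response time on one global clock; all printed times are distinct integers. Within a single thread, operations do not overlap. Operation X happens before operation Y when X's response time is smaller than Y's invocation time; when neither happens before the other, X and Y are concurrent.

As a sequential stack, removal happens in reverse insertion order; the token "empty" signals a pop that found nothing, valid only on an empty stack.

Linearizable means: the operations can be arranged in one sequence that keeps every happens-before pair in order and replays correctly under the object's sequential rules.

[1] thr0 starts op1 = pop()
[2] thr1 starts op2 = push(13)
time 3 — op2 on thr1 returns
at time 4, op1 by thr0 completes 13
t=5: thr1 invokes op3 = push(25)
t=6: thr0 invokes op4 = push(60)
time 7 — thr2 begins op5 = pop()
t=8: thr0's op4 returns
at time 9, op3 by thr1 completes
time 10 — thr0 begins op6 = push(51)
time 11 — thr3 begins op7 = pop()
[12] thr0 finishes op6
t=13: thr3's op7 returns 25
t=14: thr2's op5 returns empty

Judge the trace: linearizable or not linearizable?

linearizable

a witness: op2, op1, op5, op4, op3, op7, op6
1. op2 push(13), leaving stack <13>
2. op1 pop() → 13, leaving stack <>
3. op5 pop() → empty, leaving stack <>
4. op4 push(60), leaving stack <60>
5. op3 push(25), leaving stack <60,25>
6. op7 pop() → 25, leaving stack <60>
7. op6 push(51), leaving stack <60,51>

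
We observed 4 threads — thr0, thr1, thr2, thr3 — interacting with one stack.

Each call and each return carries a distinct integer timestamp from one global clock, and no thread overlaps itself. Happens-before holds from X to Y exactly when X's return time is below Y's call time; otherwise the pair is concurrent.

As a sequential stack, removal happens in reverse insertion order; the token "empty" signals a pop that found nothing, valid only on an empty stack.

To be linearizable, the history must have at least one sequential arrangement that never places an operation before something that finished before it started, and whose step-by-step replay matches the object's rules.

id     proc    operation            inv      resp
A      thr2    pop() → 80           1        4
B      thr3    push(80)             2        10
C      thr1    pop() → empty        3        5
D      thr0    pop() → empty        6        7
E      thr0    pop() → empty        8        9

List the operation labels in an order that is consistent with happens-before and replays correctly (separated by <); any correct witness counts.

B < A < C < D < E

after step 1 (B push(80)): stack <80>
after step 2 (A pop() → 80): stack <>
after step 3 (C pop() → empty): stack <>
after step 4 (D pop() → empty): stack <>
after step 5 (E pop() → empty): stack <>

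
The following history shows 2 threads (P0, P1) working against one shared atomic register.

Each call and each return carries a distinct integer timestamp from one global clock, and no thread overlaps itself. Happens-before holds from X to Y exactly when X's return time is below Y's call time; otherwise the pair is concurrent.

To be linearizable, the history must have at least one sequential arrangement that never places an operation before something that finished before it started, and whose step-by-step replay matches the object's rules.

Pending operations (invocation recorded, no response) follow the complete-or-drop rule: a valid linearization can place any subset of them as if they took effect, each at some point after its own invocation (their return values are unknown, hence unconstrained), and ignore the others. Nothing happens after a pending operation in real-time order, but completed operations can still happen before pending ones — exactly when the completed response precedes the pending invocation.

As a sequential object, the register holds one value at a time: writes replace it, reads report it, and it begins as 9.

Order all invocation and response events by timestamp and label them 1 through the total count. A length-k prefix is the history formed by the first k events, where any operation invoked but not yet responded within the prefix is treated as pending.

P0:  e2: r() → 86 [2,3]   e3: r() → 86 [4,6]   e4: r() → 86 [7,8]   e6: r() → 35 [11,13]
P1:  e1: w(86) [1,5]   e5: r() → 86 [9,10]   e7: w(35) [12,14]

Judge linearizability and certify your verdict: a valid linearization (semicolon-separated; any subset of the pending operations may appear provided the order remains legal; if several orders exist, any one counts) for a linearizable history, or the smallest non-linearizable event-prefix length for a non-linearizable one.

after step 1 (e1 w(86)): value 86
after step 2 (e2 r() → 86): value 86
after step 3 (e3 r() → 86): value 86
after step 4 (e4 r() → 86): value 86
after step 5 (e5 r() → 86): value 86
after step 6 (e7 w(35)): value 35
after step 7 (e6 r() → 35): value 35

linearizable — witness: e1; e2; e3; e4; e5; e7; e6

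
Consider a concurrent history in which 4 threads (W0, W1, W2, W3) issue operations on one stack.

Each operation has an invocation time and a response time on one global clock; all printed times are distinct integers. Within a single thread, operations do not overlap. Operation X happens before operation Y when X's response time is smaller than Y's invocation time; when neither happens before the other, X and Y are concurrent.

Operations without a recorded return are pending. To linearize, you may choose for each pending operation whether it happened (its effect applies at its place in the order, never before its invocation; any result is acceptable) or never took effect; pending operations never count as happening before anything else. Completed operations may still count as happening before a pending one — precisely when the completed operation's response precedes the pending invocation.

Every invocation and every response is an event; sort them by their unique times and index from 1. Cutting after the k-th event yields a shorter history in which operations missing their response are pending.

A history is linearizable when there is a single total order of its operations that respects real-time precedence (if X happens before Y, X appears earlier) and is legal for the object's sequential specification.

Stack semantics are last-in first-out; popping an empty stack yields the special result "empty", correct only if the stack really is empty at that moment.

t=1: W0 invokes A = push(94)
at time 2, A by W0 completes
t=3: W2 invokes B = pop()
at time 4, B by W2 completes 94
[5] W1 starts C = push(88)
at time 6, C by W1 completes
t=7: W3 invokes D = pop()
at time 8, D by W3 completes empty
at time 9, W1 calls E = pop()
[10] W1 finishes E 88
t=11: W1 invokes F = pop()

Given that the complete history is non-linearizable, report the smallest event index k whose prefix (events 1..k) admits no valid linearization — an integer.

events 1..7 are linearizable, e.g. via A, B, C:
step 1: A push(94) — stack <94>
step 2: B pop() → 94 — stack <>
step 3: C push(88) — stack <88>
include event 8 — D responding at 8 — and every candidate order breaks
for example A, B, C, D fails at step 4: D pop() → empty is not legal there

8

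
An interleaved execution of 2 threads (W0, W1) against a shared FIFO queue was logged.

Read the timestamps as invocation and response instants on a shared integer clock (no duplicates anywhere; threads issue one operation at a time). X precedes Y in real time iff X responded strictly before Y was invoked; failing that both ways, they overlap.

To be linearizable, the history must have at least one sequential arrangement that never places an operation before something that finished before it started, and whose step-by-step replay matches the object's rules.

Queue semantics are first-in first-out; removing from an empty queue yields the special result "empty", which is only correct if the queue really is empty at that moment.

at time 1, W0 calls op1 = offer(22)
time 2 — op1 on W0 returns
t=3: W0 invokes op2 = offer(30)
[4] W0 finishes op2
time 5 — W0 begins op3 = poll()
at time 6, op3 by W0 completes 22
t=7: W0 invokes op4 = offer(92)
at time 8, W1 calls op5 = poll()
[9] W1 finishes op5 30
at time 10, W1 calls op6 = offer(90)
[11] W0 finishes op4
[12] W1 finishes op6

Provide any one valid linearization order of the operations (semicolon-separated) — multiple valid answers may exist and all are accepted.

op1; op2; op3; op4; op5; op6

1. op1 offer(22), leaving queue <22>
2. op2 offer(30), leaving queue <22,30>
3. op3 poll() → 22, leaving queue <30>
4. op4 offer(92), leaving queue <30,92>
5. op5 poll() → 30, leaving queue <92>
6. op6 offer(90), leaving queue <92,90>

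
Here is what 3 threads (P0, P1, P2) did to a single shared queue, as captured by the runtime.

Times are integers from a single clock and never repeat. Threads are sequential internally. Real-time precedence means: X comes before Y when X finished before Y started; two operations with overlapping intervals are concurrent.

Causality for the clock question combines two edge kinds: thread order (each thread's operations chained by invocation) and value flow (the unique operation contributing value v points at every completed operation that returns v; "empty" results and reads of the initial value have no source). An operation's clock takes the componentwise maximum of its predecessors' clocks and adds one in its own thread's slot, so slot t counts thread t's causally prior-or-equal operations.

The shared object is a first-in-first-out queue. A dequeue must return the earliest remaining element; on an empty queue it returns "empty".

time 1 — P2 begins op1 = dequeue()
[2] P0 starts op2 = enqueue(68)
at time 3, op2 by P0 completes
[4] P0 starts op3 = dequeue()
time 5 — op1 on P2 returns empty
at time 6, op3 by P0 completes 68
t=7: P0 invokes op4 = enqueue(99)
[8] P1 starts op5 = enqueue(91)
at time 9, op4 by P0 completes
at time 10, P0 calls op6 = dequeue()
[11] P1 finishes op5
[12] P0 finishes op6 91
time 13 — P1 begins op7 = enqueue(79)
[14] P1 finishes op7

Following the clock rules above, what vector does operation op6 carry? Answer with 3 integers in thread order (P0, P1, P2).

op1, invoked 1, has no incoming edges; only P2's bump applies → (0, 0, 1)
op5, invoked 8, has no incoming edges; only P1's bump applies → (0, 1, 0)
op2, invoked 2, has no incoming edges; only P0's bump applies → (1, 0, 0)
op7, invoked 13, takes VC(op5)=(0, 1, 0) under max, adds 1 for P1 → (0, 2, 0)
op3, invoked 4, takes VC(op2)=(1, 0, 0) under max, adds 1 for P0 → (2, 0, 0)
op4, invoked 7, takes VC(op3)=(2, 0, 0) under max, adds 1 for P0 → (3, 0, 0)
op6, invoked 10, takes VC(op4)=(3, 0, 0), VC(op5)=(0, 1, 0) under max, adds 1 for P0 → (4, 1, 0)
target: VC(op6) = (4, 1, 0)

(4, 1, 0)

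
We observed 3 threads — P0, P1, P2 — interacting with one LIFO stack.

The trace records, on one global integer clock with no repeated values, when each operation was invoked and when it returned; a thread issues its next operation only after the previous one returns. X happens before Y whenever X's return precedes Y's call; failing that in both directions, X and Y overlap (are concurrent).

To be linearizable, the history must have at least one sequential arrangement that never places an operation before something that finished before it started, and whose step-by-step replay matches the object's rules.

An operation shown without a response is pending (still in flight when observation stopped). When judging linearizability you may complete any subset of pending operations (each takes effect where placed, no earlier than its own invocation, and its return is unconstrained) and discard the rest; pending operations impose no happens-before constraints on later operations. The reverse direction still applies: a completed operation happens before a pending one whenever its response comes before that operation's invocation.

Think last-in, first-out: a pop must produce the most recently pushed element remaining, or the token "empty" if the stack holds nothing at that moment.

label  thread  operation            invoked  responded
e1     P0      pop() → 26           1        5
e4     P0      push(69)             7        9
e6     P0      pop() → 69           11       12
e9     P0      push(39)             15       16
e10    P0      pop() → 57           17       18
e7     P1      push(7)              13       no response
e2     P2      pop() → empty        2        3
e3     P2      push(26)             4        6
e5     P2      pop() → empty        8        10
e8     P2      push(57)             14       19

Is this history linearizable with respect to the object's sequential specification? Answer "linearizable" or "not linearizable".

linearizable

one valid linearization: e2, e3, e1, e5, e4, e6, e7, e9, e8, e10
step 1: e2 pop() → empty — stack <>
step 2: e3 push(26) — stack <26>
step 3: e1 pop() → 26 — stack <>
step 4: e5 pop() → empty — stack <>
step 5: e4 push(69) — stack <69>
step 6: e6 pop() → 69 — stack <>
step 7: e7 push(7) (pending, included) — stack <7>
step 8: e9 push(39) — stack <7,39>
step 9: e8 push(57) — stack <7,39,57>
step 10: e10 pop() → 57 — stack <7,39>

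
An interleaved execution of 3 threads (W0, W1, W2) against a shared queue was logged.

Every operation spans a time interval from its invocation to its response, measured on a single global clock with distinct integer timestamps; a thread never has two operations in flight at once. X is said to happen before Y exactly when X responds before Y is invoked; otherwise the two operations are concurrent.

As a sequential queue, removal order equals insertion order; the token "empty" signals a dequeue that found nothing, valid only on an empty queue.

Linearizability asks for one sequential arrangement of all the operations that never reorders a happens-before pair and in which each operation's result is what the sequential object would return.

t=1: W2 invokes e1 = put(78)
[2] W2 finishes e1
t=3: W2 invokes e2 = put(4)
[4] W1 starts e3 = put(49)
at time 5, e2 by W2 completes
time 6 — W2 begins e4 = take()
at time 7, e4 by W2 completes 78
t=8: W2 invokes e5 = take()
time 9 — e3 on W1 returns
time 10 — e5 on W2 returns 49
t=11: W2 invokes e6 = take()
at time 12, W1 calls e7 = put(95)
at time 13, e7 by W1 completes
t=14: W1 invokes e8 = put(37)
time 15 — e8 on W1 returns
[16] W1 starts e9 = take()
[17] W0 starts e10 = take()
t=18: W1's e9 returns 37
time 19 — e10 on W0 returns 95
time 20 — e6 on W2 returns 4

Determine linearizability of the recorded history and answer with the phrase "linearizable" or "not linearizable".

one valid linearization: e1, e3, e2, e4, e5, e6, e7, e8, e10, e9
1. e1 put(78), leaving queue <78>
2. e3 put(49), leaving queue <78,49>
3. e2 put(4), leaving queue <78,49,4>
4. e4 take() → 78, leaving queue <49,4>
5. e5 take() → 49, leaving queue <4>
6. e6 take() → 4, leaving queue <>
7. e7 put(95), leaving queue <95>
8. e8 put(37), leaving queue <95,37>
9. e10 take() → 95, leaving queue <37>
10. e9 take() → 37, leaving queue <>

linearizable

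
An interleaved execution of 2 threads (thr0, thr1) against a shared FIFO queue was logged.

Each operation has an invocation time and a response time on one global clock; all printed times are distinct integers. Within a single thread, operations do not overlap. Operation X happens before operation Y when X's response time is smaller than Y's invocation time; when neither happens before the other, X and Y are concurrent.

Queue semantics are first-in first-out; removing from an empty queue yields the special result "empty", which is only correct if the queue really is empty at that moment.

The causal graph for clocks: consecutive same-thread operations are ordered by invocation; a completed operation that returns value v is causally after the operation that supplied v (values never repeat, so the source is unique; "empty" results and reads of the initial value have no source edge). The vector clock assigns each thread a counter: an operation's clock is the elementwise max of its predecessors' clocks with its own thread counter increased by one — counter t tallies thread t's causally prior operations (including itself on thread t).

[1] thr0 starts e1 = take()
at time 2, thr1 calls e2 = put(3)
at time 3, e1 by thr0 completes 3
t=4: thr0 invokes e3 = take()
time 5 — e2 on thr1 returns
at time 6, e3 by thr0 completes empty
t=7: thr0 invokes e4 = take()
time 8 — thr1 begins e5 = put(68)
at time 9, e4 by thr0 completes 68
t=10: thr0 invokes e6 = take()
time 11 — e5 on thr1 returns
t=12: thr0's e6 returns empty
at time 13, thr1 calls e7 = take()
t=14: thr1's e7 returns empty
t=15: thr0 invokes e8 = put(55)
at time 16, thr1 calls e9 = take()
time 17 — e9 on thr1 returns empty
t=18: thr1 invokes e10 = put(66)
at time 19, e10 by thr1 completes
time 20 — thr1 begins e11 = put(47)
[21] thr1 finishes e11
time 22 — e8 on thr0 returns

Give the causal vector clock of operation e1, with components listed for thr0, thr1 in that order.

(1, 1)

VC(e2, invoked at 2): no causal predecessors; +1 on thr1 → (0, 1)
e5, invoked 8, takes VC(e2)=(0, 1) under max, adds 1 for thr1 → (0, 2)
e1, invoked 1, takes VC(e2)=(0, 1) under max, adds 1 for thr0 → (1, 1)
e7, invoked 13, takes VC(e5)=(0, 2) under max, adds 1 for thr1 → (0, 3)
e3, invoked 4, takes VC(e1)=(1, 1) under max, adds 1 for thr0 → (2, 1)
e9, invoked 16, takes VC(e7)=(0, 3) under max, adds 1 for thr1 → (0, 4)
e10, invoked 18, takes VC(e9)=(0, 4) under max, adds 1 for thr1 → (0, 5)
e4, invoked 7, takes VC(e3)=(2, 1), VC(e5)=(0, 2) under max, adds 1 for thr0 → (3, 2)
e11, invoked 20, takes VC(e10)=(0, 5) under max, adds 1 for thr1 → (0, 6)
e6, invoked 10, takes VC(e4)=(3, 2) under max, adds 1 for thr0 → (4, 2)
e8, invoked 15, takes VC(e6)=(4, 2) under max, adds 1 for thr0 → (5, 2)
target: VC(e1) = (1, 1)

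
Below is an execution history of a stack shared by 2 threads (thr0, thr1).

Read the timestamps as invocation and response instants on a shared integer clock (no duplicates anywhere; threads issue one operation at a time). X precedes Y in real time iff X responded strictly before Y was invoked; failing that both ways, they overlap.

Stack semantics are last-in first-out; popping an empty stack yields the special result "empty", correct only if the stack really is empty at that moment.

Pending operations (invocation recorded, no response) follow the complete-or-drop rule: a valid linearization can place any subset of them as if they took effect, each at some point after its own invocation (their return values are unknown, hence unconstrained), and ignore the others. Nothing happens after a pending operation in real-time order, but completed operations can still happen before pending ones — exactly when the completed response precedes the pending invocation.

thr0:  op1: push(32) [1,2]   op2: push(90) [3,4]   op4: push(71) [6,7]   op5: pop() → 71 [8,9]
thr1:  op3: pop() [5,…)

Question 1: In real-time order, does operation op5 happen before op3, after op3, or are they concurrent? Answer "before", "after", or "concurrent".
Answer: concurrent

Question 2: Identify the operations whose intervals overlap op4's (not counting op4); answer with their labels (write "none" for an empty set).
Answer: op3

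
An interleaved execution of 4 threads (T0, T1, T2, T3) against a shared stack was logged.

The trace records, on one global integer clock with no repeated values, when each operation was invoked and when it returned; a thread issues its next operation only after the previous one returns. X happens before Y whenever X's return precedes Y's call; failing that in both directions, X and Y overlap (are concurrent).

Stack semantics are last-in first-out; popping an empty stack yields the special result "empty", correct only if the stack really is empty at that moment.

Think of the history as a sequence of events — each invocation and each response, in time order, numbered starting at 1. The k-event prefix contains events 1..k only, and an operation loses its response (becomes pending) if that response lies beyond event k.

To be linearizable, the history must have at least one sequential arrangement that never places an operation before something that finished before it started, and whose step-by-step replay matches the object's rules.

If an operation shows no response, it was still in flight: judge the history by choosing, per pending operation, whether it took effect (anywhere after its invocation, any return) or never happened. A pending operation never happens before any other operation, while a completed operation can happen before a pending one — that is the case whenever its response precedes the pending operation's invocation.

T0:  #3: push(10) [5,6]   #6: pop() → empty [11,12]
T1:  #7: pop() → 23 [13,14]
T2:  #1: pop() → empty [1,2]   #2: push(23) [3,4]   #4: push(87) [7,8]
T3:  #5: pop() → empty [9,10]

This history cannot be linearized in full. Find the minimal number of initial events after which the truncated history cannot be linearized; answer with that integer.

10

a valid linearization of events 1..9 exists, for instance #1, #2, #3, #4:
after step 1 (#1 pop() → empty): stack <>
after step 2 (#2 push(23)): stack <23>
after step 3 (#3 push(10)): stack <23,10>
after step 4 (#4 push(87)): stack <23,10,87>
include event 10 — #5 responding at 10 — and every candidate order breaks
sample order #1, #2, #3, #4, #5 stalls at step 5 — #5 pop() → empty has no legal effect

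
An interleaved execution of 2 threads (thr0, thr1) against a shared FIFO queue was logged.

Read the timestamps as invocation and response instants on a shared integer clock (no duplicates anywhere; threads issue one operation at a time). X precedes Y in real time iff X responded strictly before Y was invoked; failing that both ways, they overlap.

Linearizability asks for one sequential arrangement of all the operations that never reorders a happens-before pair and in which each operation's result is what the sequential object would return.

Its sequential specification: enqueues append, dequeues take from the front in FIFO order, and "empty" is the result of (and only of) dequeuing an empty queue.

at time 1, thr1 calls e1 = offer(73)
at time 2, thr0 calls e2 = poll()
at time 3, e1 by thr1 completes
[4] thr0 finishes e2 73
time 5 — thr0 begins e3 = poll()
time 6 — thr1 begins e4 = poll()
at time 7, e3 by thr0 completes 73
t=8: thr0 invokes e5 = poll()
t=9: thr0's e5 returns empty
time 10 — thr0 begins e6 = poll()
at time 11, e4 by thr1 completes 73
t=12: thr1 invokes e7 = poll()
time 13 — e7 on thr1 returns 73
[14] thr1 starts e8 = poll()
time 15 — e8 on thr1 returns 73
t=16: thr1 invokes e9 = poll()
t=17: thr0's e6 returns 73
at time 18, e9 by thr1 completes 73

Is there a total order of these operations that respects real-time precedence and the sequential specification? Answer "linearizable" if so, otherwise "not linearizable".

through event 6 a valid linearization exists; event 7 (e3 responding at time 7) ends that
2 orders of the 3 completed FIFO queue ops respect real time; none is legal
no escape via the 1 pending operation (e4): every completion choice fails
sample order e1, e2, e3 (pending dropped) stalls at step 3 — e3 poll() → 73 has no legal effect
sample order e2, e1, e3 (pending dropped) stalls at step 1 — e2 poll() → 73 has no legal effect

not linearizable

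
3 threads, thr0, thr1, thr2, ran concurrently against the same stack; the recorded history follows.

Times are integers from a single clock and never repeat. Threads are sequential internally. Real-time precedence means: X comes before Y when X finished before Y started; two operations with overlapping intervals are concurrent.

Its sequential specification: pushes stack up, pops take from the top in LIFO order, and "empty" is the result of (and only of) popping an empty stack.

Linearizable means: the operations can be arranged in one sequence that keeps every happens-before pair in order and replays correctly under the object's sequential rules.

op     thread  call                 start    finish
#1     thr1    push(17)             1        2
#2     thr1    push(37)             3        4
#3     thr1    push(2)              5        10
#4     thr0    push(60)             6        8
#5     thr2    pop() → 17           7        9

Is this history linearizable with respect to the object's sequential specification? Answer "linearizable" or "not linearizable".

not linearizable

prefix check: 1..8 passes, 1..9 fails once #5's time-9 response joins
checked exhaustively: 2 real-time-consistent orders of 4 completed operations, zero legal stack replays
include/drop combinations of the 1 pending operation (#3) were all tried; none helps
sample order #1, #2, #4, #5 (pending dropped) stalls at step 4 — #5 pop() → 17 has no legal effect
sample order #1, #2, #5, #4 (pending dropped) stalls at step 3 — #5 pop() → 17 has no legal effect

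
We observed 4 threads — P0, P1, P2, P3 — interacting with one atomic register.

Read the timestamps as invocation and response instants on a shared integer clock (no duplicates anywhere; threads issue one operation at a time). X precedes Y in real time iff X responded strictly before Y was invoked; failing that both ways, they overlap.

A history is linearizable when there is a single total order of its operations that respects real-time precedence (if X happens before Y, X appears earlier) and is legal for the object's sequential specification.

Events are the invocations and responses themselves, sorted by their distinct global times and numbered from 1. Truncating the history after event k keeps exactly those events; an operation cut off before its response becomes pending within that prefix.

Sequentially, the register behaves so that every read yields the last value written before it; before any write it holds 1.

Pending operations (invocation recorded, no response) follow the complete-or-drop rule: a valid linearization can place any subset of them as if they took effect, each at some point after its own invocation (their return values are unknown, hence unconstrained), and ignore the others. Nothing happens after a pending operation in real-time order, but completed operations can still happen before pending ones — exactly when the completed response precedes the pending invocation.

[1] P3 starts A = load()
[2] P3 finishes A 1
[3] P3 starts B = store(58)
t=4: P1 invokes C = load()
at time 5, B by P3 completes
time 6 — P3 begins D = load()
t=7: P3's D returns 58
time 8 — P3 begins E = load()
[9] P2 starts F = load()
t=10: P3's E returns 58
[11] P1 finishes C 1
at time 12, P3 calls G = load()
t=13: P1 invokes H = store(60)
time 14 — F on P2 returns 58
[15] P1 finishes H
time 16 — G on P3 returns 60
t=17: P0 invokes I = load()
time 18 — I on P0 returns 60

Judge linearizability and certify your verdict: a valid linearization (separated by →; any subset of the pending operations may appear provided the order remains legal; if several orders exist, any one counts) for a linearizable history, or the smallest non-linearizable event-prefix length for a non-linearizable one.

1. A load() → 1, leaving value 1
2. C load() → 1, leaving value 1
3. B store(58), leaving value 58
4. D load() → 58, leaving value 58
5. E load() → 58, leaving value 58
6. F load() → 58, leaving value 58
7. H store(60), leaving value 60
8. G load() → 60, leaving value 60
9. I load() → 60, leaving value 60

linearizable — witness: A → C → B → D → E → F → H → G → I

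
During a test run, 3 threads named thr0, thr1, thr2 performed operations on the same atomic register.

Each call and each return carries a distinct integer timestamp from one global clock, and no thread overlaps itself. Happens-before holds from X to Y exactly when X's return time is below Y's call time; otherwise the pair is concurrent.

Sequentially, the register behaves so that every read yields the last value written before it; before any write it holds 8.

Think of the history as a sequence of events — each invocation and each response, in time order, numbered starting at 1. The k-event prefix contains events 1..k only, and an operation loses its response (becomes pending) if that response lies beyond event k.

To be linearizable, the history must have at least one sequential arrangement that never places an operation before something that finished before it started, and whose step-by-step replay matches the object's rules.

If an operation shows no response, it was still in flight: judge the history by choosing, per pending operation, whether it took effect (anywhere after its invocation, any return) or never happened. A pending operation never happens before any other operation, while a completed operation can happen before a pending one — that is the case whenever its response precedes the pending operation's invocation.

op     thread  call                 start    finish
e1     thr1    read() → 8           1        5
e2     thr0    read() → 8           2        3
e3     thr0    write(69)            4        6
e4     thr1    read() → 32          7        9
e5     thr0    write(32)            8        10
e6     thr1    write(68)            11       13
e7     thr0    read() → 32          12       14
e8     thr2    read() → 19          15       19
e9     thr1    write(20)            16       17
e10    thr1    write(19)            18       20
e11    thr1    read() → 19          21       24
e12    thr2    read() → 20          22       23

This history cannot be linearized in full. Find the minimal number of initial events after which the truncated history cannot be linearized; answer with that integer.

23

events 1..22 are still linearizable — one witness is e1, e2, e3, e5, e4, e7, e6, e9, e10, e8:
after step 1 (e1 read() → 8): value 8
after step 2 (e2 read() → 8): value 8
after step 3 (e3 write(69)): value 69
after step 4 (e5 write(32)): value 32
after step 5 (e4 read() → 32): value 32
after step 6 (e7 read() → 32): value 32
after step 7 (e6 write(68)): value 68
after step 8 (e9 write(20)): value 20
after step 9 (e10 write(19)): value 19
after step 10 (e8 read() → 19): value 19
event 23 — e12's response, time 23 — after it, nothing linearizes
include/drop combinations of the 1 pending operation (e11) were all tried; none helps
for example e1, e2, e3, e4, e5, e6, e7, e8, e9, e10, e12 (pending dropped) fails at step 4: e4 read() → 32 is not legal there
for example e1, e2, e3, e4, e5, e6, e7, e9, e8, e10, e12 (pending dropped) fails at step 4: e4 read() → 32 is not legal there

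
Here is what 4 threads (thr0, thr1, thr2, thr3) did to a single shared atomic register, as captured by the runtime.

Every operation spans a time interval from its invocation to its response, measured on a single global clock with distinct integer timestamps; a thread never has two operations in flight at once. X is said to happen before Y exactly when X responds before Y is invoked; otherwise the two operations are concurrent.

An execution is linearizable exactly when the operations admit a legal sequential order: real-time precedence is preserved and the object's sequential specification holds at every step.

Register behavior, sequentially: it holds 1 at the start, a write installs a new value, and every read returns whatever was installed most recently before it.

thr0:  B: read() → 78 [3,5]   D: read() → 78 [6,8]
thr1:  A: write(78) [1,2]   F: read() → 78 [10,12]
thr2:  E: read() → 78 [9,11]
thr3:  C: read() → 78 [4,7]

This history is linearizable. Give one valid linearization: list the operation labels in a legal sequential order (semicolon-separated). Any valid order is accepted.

after step 1 (A write(78)): value 78
after step 2 (B read() → 78): value 78
after step 3 (C read() → 78): value 78
after step 4 (D read() → 78): value 78
after step 5 (E read() → 78): value 78
after step 6 (F read() → 78): value 78

A; B; C; D; E; F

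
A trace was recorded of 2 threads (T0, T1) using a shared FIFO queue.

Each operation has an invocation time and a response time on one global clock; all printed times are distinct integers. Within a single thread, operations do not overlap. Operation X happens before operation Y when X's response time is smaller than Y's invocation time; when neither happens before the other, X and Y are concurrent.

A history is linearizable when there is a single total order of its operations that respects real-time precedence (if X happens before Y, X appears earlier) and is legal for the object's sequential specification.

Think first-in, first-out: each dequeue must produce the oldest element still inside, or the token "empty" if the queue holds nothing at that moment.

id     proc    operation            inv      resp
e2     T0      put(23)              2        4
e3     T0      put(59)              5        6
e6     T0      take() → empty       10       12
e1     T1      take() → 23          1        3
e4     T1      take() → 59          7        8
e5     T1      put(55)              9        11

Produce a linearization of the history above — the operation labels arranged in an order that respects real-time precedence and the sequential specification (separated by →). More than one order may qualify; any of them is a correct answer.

e2 → e1 → e3 → e4 → e6 → e5

after step 1 (e2 put(23)): queue <23>
after step 2 (e1 take() → 23): queue <>
after step 3 (e3 put(59)): queue <59>
after step 4 (e4 take() → 59): queue <>
after step 5 (e6 take() → empty): queue <>
after step 6 (e5 put(55)): queue <55>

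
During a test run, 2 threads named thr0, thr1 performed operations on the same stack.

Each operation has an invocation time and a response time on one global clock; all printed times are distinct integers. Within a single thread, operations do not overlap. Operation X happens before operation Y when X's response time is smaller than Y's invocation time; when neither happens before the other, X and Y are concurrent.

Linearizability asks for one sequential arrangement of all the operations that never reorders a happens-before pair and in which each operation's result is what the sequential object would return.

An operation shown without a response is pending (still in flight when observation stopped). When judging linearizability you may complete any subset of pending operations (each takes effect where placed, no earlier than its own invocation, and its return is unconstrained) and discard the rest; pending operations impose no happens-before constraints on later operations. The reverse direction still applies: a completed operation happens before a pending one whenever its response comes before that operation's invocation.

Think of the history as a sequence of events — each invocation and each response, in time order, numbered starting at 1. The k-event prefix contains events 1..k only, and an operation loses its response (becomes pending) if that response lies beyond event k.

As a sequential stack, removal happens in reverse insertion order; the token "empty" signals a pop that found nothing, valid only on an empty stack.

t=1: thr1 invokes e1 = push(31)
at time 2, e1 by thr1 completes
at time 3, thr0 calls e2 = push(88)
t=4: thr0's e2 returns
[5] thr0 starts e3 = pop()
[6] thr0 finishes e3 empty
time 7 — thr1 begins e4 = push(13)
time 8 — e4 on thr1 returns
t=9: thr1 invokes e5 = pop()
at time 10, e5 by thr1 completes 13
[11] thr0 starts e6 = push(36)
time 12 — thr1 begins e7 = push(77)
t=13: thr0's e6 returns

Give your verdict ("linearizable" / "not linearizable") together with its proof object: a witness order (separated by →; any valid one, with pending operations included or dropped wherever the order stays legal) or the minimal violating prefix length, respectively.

not linearizable — minimal violating prefix: 6 events

through event 5 a valid linearization exists; event 6 (e3 responding at time 6) ends that
the completed operations (3 total) allow one real-time order; the stack replay rejects it
for example e1, e2, e3 fails at step 3: e3 pop() → empty is not legal there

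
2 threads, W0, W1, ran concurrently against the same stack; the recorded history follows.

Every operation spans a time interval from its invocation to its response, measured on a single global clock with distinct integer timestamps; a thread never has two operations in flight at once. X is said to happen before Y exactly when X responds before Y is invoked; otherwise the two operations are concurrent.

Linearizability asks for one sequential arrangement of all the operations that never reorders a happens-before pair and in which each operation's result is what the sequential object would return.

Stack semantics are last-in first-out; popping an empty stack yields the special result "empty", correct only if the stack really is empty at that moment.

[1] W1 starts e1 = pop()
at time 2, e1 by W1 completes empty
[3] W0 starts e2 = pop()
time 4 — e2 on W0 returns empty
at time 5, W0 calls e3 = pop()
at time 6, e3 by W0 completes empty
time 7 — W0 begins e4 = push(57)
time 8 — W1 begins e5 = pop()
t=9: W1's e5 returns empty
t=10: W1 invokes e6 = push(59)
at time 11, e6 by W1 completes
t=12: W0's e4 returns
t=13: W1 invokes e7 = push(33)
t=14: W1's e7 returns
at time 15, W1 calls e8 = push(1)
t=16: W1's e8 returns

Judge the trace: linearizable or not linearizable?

linearizable

witness order: e1, e2, e3, e5, e4, e6, e7, e8
after step 1 (e1 pop() → empty): stack <>
after step 2 (e2 pop() → empty): stack <>
after step 3 (e3 pop() → empty): stack <>
after step 4 (e5 pop() → empty): stack <>
after step 5 (e4 push(57)): stack <57>
after step 6 (e6 push(59)): stack <57,59>
after step 7 (e7 push(33)): stack <57,59,33>
after step 8 (e8 push(1)): stack <57,59,33,1>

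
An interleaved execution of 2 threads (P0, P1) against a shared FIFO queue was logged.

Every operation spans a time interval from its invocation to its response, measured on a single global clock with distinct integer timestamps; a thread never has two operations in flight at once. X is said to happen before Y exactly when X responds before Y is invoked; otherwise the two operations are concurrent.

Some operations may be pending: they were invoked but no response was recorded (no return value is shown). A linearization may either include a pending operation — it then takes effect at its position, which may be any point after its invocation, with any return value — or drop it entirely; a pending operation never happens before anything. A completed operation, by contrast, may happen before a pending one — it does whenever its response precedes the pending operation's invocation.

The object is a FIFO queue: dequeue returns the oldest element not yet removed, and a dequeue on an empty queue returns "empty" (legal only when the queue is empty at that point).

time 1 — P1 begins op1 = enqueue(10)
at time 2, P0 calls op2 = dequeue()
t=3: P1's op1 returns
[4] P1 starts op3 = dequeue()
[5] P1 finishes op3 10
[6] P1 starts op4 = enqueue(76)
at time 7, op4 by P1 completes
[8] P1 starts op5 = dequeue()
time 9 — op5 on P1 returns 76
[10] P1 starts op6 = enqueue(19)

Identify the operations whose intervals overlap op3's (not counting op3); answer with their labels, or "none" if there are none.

op2

op3 runs from 4 to 5; window-overlapping ops are concurrent
op1 [1,3]: before
op2 [2,…): concurrent
op4 [6,7]: after
op5 [8,9]: after
op6 [10,…): after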